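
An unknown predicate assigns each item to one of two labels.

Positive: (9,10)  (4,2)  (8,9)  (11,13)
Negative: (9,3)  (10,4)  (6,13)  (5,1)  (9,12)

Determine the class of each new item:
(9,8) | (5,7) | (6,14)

The pattern is that an item is 'Positive' exactly when: |first − second| ≤ 2.
(9,8): |9−8| = 1 — qualifies, so Positive.
(5,7): |5−7| = 2 — qualifies, so Positive.
(6,14): |6−14| = 8 — fails the rule, so Negative.

Positive, Positive, Negative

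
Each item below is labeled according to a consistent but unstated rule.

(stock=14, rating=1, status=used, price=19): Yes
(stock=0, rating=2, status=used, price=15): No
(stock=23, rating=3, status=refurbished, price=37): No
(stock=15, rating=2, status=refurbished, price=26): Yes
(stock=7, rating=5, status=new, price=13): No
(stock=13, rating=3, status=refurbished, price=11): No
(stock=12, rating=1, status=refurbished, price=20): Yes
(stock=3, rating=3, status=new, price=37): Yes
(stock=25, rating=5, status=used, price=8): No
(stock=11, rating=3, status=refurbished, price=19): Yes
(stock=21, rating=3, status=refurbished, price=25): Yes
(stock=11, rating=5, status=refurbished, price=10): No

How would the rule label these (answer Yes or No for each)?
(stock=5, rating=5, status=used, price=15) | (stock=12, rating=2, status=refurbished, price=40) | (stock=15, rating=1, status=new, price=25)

The common property of the 'Yes' items is: stock ≤ 21 AND price ≥ 19. No 'No' item has it.
(stock=5, rating=5, status=used, price=15) → stock = 5, price = 15 → No.
(stock=12, rating=2, status=refurbished, price=40) → stock = 12, price = 40 → Yes.
(stock=15, rating=1, status=new, price=25) → stock = 15, price = 25 → Yes.

No, Yes, Yes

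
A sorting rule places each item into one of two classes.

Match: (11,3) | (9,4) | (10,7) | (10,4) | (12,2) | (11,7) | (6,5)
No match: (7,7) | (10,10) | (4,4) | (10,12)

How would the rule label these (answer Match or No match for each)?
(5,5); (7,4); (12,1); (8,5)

No match, Match, Match, Match

The simplest hypothesis consistent with all the labels is: first > second.
(5,5): 5 = 5 — fails the rule, so No match. (7,4): 7 > 4 — checks out, so Match. (12,1): 12 > 1 — checks out, so Match. (8,5): 8 > 5 — checks out, so Match.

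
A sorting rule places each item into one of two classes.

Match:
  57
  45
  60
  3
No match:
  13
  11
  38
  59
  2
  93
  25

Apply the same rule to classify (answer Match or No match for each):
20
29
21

All 'Match' examples share one property — multiple of 3 AND at most 60 — and every 'No match' example lacks it.
20: 20 = 3·6 + 2, 20 ≤ 60, fails this test → No match.
29: 29 = 3·9 + 2, 29 ≤ 60, fails this test → No match.
21: 21 = 3·7, 21 ≤ 60, qualifies → Match.

No match, No match, Match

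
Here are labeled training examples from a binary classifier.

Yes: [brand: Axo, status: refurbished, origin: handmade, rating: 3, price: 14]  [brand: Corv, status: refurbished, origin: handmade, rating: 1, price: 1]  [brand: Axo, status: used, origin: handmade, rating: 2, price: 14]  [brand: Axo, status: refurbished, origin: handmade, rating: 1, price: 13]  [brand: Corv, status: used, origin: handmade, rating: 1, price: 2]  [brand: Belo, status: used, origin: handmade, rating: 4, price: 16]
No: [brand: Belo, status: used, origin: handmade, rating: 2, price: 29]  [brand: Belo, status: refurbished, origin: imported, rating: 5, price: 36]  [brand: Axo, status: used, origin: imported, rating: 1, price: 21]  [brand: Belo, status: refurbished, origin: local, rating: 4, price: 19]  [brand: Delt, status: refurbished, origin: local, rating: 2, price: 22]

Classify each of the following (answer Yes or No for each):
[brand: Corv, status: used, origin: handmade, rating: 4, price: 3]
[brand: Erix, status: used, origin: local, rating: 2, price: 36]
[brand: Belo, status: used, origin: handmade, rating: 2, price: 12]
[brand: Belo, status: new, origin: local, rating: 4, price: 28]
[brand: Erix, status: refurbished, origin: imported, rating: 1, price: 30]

Rule: price ≤ 16. This holds for each 'Yes' example and fails for each 'No' one.
[brand: Corv, status: used, origin: handmade, rating: 4, price: 3]: Yes (price = 3). [brand: Erix, status: used, origin: local, rating: 2, price: 36]: No (price = 36). [brand: Belo, status: used, origin: handmade, rating: 2, price: 12]: Yes (price = 12). [brand: Belo, status: new, origin: local, rating: 4, price: 28]: No (price = 28). [brand: Erix, status: refurbished, origin: imported, rating: 1, price: 30]: No (price = 30).

Yes, No, Yes, No, No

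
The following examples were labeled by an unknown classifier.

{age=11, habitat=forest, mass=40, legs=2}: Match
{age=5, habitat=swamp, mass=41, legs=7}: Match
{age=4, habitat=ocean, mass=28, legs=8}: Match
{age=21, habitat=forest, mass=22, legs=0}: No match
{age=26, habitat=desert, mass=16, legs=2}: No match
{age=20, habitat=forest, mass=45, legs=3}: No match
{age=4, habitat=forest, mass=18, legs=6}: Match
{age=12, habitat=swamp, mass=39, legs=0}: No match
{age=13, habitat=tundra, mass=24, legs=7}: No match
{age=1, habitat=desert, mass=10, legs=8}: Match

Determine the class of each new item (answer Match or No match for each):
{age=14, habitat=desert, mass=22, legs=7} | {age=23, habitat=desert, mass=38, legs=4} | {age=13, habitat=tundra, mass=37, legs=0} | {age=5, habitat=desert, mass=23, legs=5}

No match, No match, No match, Match

The pattern is that an item is 'Match' exactly when: age ≤ 11.
No match: {age=14, habitat=desert, mass=22, legs=7}, since age = 14. No match: {age=23, habitat=desert, mass=38, legs=4}, since age = 23. No match: {age=13, habitat=tundra, mass=37, legs=0}, since age = 13. Match: {age=5, habitat=desert, mass=23, legs=5}, since age = 5.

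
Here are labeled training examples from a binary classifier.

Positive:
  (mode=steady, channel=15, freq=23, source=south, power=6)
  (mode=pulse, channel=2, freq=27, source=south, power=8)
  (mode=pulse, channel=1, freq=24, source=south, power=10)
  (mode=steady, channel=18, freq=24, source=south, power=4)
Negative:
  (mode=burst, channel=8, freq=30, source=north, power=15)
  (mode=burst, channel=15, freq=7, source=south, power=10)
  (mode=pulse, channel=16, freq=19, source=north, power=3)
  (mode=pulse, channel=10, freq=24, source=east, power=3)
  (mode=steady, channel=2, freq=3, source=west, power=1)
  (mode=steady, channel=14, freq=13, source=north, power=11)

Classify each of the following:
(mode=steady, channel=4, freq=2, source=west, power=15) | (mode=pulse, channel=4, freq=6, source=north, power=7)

The rule appears to be: source is south AND freq ≥ 13.
(mode=steady, channel=4, freq=2, source=west, power=15) → source is west, freq = 2 → Negative. (mode=pulse, channel=4, freq=6, source=north, power=7) → source is north, freq = 6 → Negative.

Negative, Negative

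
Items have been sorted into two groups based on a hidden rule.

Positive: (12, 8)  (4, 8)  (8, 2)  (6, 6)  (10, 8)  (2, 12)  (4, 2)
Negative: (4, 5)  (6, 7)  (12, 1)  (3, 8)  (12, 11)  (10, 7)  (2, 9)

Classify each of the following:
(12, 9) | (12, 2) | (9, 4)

Negative, Positive, Negative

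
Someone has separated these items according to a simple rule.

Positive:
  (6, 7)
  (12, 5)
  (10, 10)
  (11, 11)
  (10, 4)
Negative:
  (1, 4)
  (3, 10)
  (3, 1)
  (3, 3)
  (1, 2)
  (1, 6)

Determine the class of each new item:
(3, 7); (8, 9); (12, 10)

The simplest hypothesis consistent with all the labels is: first ≥ 4.

Negative, Positive, Positive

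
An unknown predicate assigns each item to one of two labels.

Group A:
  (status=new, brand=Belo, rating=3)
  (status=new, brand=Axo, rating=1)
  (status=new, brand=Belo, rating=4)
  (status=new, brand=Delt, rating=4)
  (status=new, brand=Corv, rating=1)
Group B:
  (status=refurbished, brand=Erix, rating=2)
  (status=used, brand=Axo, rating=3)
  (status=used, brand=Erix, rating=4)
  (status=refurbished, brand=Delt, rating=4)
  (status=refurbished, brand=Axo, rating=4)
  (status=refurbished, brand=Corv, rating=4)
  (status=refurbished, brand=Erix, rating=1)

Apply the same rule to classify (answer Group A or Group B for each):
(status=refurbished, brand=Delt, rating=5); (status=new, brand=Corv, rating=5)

The common property of the 'Group A' items is: status is new. No 'Group B' item has it.

Group B, Group A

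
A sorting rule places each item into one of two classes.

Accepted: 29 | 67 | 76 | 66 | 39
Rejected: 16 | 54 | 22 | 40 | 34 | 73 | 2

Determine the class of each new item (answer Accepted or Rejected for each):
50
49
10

Rejected, Accepted, Rejected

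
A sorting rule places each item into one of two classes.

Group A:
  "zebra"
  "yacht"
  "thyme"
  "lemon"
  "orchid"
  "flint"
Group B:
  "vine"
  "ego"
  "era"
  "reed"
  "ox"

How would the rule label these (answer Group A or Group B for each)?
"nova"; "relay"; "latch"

Group B, Group A, Group A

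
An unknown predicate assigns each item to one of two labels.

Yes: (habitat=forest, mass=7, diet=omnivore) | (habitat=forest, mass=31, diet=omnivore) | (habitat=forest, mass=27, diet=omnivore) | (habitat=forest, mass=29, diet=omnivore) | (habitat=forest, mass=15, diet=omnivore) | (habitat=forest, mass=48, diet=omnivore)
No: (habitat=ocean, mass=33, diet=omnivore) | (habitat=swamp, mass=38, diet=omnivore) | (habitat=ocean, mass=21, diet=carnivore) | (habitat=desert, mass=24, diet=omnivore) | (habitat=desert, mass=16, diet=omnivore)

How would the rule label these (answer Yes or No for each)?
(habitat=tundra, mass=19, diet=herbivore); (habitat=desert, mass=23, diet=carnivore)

The common property of the 'Yes' items is: habitat is forest. No 'No' item has it.

No, No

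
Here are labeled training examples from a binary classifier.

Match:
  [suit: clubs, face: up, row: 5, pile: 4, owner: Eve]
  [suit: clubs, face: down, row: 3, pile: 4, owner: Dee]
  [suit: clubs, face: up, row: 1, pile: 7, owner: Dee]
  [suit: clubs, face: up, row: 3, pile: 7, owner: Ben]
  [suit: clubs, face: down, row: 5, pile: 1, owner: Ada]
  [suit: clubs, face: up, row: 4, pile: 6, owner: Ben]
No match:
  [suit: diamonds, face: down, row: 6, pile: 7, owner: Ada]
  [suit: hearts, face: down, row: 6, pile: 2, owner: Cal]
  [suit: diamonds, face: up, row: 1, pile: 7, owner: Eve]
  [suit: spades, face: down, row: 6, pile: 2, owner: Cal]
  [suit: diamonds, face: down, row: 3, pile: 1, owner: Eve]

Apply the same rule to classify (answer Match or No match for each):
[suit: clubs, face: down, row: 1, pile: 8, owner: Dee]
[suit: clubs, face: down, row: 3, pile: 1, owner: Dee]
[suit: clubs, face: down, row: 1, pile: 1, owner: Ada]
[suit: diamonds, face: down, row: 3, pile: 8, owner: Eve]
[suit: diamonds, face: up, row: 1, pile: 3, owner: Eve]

Rule: suit is clubs. This holds for each 'Match' example and fails for each 'No match' one.
[suit: clubs, face: down, row: 1, pile: 8, owner: Dee] → suit is clubs → Match.
[suit: clubs, face: down, row: 3, pile: 1, owner: Dee] → suit is clubs → Match.
[suit: clubs, face: down, row: 1, pile: 1, owner: Ada] → suit is clubs → Match.
[suit: diamonds, face: down, row: 3, pile: 8, owner: Eve] → suit is diamonds → No match.
[suit: diamonds, face: up, row: 1, pile: 3, owner: Eve] → suit is diamonds → No match.

Match, Match, Match, No match, No match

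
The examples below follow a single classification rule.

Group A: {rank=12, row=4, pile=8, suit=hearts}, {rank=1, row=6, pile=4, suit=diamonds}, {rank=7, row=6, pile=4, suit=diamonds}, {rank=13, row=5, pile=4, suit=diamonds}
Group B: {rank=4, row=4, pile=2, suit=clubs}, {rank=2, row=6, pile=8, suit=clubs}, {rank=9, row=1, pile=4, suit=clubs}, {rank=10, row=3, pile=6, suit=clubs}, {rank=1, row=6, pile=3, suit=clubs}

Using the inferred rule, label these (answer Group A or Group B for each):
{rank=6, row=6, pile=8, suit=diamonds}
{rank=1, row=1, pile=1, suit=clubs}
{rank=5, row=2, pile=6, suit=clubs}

The classifier is using: suit is not clubs.

Group A, Group B, Group B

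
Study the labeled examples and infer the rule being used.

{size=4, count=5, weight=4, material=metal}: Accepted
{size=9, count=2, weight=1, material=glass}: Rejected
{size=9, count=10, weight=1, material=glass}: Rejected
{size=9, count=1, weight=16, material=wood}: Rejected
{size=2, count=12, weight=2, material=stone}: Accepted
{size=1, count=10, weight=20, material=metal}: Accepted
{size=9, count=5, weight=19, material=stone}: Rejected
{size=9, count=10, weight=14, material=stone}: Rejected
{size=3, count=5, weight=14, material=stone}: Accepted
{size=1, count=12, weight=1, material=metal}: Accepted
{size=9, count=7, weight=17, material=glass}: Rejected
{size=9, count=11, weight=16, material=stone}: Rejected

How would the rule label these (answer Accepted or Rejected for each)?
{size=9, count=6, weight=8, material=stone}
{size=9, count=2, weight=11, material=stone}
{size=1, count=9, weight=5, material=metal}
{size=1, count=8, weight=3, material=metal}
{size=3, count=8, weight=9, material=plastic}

Rejected, Rejected, Accepted, Accepted, Accepted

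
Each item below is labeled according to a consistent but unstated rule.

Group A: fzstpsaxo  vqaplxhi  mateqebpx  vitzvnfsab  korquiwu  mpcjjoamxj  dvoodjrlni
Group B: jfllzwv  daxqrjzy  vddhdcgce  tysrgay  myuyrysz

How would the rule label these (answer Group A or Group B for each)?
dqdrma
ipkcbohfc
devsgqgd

All 'Group A' examples share one property — has ≥ 2 vowels — and every 'Group B' example lacks it.

Group B, Group A, Group B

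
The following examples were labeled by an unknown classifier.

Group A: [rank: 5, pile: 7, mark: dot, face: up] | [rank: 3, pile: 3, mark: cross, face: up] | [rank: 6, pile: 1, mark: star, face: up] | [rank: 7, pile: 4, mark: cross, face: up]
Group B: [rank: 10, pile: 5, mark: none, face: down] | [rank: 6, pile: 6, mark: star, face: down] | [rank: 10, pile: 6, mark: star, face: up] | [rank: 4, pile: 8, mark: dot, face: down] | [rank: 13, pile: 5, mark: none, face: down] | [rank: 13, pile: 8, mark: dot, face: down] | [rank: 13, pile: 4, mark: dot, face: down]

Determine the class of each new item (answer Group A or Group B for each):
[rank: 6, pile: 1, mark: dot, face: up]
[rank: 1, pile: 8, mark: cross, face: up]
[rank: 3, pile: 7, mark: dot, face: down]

The common property of the 'Group A' items is: face is up AND rank ≤ 7. No 'Group B' item has it.
[rank: 6, pile: 1, mark: dot, face: up]: face is up, rank = 6 — satisfies this, so Group A. [rank: 1, pile: 8, mark: cross, face: up]: face is up, rank = 1 — satisfies this, so Group A. [rank: 3, pile: 7, mark: dot, face: down]: face is down, rank = 3 — doesn't qualify, so Group B.

Group A, Group A, Group B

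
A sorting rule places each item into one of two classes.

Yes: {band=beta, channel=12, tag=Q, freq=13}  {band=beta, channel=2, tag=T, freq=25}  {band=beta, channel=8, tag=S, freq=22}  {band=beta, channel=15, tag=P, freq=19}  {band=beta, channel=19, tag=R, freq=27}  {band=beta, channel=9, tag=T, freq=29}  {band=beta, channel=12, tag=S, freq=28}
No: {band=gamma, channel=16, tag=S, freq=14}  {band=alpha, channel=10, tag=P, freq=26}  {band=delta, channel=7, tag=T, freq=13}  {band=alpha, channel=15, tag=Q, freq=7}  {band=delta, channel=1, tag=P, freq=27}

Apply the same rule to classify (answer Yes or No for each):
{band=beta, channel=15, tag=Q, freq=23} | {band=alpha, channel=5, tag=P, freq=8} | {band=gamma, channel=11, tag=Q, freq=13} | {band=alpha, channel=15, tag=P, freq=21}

The rule appears to be: band is beta.
{band=beta, channel=15, tag=Q, freq=23} — band is beta, hence Yes.
{band=alpha, channel=5, tag=P, freq=8} — band is alpha, hence No.
{band=gamma, channel=11, tag=Q, freq=13} — band is gamma, hence No.
{band=alpha, channel=15, tag=P, freq=21} — band is alpha, hence No.

Yes, No, No, No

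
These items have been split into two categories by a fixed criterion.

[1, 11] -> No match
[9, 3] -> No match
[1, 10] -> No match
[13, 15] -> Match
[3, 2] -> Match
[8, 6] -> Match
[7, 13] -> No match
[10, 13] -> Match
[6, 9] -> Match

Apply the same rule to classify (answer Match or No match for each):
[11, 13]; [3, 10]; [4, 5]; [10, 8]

All 'Match' examples share one property — |first − second| ≤ 3 — and every 'No match' example lacks it.
[11, 13]: |11−13| = 2, meets the rule → Match.
[3, 10]: |3−10| = 7, does not pass → No match.
[4, 5]: |4−5| = 1, meets the rule → Match.
[10, 8]: |10−8| = 2, meets the rule → Match.

Match, No match, Match, Match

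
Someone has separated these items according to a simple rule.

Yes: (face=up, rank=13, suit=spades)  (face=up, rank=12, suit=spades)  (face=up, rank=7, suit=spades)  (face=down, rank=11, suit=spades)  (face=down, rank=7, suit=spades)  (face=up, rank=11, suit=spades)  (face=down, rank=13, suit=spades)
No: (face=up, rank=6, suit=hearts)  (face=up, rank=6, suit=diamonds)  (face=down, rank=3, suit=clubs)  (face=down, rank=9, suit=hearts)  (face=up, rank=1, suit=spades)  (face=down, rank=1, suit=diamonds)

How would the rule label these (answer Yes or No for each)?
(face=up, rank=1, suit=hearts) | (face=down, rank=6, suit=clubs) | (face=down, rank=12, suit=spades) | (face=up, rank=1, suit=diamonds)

A rule that fits every label: suit is spades AND rank ≥ 3 — true of each 'Yes' example, false of each 'No' one.
(face=up, rank=1, suit=hearts) → suit is hearts, rank = 1 → No. (face=down, rank=6, suit=clubs) → suit is clubs, rank = 6 → No. (face=down, rank=12, suit=spades) → suit is spades, rank = 12 → Yes. (face=up, rank=1, suit=diamonds) → suit is diamonds, rank = 1 → No.

No, No, Yes, No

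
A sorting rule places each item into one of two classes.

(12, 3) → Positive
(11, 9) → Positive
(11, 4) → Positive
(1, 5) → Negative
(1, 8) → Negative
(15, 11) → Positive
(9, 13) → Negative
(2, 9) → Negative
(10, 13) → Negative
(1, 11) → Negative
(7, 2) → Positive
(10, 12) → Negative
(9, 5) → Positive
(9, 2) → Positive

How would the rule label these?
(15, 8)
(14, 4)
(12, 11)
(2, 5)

Positive, Positive, Positive, Negative

All 'Positive' examples share one property — first > second — and every 'Negative' example lacks it.
(15, 8): Positive (15 > 8). (14, 4): Positive (14 > 4). (12, 11): Positive (12 > 11). (2, 5): Negative (2 < 5).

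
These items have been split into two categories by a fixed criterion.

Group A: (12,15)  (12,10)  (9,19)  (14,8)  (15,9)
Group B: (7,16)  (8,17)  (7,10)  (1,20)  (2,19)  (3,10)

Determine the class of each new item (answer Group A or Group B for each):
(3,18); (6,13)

Group B, Group B

A rule that fits every label: first ≥ 9 — true of each 'Group A' example, false of each 'Group B' one.
(3,18) — first 3, hence Group B. (6,13) — first 6, hence Group B.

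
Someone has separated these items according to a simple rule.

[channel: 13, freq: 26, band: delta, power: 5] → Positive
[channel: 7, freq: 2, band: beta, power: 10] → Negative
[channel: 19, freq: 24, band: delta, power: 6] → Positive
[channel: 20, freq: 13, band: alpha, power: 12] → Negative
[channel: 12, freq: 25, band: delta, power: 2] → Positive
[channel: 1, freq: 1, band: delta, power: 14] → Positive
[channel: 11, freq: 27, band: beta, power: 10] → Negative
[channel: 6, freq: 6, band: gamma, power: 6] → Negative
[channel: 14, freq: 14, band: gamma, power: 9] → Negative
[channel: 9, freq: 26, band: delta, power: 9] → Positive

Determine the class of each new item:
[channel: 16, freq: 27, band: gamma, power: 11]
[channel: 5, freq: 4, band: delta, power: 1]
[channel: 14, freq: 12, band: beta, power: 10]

Negative, Positive, Negative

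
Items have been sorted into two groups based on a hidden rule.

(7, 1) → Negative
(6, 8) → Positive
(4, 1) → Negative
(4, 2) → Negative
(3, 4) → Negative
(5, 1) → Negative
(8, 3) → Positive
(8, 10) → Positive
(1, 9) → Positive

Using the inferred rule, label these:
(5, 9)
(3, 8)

Positive, Positive

Rule: sum ≥ 10. This holds for each 'Positive' example and fails for each 'Negative' one.
(5, 9) — 5+9 = 14, hence Positive. (3, 8) — 3+8 = 11, hence Positive.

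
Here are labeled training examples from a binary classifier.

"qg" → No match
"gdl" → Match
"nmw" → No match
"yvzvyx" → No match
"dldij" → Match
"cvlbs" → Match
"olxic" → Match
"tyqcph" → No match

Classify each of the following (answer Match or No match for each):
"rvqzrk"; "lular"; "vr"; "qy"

No match, Match, No match, No match

Checking candidate rules against both groups, what survives is: contains 'l'.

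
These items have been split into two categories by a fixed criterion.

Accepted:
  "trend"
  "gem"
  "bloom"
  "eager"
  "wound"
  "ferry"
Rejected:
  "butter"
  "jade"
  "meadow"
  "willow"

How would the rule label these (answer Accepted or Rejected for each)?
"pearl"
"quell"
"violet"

Accepted, Accepted, Rejected

Comparing the two groups points to one rule — odd length.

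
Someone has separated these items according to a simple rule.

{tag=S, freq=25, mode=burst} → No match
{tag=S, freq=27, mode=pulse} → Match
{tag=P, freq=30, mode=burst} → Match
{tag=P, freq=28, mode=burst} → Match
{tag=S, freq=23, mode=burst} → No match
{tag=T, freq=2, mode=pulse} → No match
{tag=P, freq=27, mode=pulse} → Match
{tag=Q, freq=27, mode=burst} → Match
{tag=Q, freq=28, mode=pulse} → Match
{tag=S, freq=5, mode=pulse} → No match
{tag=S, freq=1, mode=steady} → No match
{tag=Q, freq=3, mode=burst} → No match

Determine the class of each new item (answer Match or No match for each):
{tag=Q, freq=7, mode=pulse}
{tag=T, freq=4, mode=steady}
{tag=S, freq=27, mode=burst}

The classifier is using: freq ≥ 27.
{tag=Q, freq=7, mode=pulse}: freq = 7, does not fit → No match. {tag=T, freq=4, mode=steady}: freq = 4, does not fit → No match. {tag=S, freq=27, mode=burst}: freq = 27, meets the rule → Match.

No match, No match, Match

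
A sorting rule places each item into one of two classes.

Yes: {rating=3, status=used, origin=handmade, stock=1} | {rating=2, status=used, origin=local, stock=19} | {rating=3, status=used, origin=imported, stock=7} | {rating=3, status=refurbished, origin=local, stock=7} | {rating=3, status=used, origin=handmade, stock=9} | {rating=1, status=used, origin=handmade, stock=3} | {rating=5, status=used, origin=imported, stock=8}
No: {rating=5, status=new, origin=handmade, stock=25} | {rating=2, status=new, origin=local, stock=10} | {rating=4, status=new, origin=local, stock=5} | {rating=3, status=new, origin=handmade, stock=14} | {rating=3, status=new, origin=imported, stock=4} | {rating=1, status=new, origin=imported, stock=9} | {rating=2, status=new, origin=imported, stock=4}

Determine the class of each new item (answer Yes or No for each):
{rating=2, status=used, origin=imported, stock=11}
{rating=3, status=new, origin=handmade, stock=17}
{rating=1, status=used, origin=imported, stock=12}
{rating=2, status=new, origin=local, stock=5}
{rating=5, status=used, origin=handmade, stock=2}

Yes, No, Yes, No, Yes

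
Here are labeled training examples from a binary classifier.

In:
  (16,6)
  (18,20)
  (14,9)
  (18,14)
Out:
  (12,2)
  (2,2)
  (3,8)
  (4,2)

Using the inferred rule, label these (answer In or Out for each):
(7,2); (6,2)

A rule that fits every label: sum ≥ 22 — true of each 'In' example, false of each 'Out' one.
(7,2): 7+2 = 9, fails this test → Out. (6,2): 6+2 = 8, fails this test → Out.

Out, Out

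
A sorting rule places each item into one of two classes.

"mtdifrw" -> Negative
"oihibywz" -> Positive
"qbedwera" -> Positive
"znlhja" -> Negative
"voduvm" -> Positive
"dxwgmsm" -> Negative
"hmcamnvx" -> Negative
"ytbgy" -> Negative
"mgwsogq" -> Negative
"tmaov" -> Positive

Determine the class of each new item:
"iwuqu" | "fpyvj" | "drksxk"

'Positive' ⟺ has ≥ 2 vowels.
Positive: "iwuqu", since 3 vowels.
Negative: "fpyvj", since 0 vowels.
Negative: "drksxk", since 0 vowels.

Positive, Negative, Negative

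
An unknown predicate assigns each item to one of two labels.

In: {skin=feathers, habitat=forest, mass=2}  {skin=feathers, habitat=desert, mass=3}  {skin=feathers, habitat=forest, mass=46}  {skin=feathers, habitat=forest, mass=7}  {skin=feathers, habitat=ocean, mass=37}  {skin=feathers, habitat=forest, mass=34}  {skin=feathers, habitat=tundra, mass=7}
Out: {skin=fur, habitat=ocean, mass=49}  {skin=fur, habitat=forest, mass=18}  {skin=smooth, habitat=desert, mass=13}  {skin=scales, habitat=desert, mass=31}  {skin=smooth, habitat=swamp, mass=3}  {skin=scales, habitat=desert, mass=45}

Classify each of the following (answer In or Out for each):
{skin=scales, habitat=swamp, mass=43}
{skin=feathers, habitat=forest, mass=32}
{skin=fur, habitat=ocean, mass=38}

The pattern is that an item is 'In' exactly when: skin is feathers.
{skin=scales, habitat=swamp, mass=43}: skin is scales, fails this test → Out.
{skin=feathers, habitat=forest, mass=32}: skin is feathers, passes → In.
{skin=fur, habitat=ocean, mass=38}: skin is fur, fails this test → Out.

Out, In, Out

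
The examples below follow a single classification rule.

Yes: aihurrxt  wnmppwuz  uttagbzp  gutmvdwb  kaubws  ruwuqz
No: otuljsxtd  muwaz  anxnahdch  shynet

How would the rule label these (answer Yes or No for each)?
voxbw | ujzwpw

No, Yes

One predicate separates the groups cleanly: even length AND contains 'u'.
No: voxbw, since length 5, no 'u'. Yes: ujzwpw, since length 6, has 'u'.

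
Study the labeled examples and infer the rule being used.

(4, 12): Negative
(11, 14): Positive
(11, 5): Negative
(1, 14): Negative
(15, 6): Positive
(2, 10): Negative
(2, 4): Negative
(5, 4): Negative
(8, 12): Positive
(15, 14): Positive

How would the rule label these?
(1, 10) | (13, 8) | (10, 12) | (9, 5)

Rule: sum ≥ 20. This holds for each 'Positive' example and fails for each 'Negative' one.

Negative, Positive, Positive, Negative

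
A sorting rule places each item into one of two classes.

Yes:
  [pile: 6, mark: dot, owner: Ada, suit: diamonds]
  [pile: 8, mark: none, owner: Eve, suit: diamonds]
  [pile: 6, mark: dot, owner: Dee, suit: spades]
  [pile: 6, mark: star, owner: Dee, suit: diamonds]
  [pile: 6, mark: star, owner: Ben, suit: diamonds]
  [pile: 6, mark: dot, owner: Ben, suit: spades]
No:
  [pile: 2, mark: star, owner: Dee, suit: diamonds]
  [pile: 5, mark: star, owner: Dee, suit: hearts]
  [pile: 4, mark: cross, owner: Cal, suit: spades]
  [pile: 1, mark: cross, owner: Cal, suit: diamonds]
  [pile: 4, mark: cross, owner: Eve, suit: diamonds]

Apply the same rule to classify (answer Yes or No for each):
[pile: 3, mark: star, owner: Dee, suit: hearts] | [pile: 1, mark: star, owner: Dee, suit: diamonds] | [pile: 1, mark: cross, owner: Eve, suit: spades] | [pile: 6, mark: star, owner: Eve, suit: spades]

The pattern is that an item is 'Yes' exactly when: pile ≥ 6.
[pile: 3, mark: star, owner: Dee, suit: hearts] → pile = 3 → No.
[pile: 1, mark: star, owner: Dee, suit: diamonds] → pile = 1 → No.
[pile: 1, mark: cross, owner: Eve, suit: spades] → pile = 1 → No.
[pile: 6, mark: star, owner: Eve, suit: spades] → pile = 6 → Yes.

No, No, No, Yes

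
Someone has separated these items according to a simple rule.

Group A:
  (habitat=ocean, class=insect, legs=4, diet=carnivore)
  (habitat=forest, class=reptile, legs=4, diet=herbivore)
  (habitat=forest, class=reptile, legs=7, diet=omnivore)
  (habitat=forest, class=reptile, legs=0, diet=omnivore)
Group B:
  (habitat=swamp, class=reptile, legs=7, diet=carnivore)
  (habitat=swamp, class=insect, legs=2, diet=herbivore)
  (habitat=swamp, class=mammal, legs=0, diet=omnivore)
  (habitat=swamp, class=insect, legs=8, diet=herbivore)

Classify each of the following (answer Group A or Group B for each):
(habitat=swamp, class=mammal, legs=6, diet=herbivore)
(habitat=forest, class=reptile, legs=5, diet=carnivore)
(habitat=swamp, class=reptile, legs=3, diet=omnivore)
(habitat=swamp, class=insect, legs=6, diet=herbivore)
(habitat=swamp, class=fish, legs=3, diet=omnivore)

Group B, Group A, Group B, Group B, Group B

The rule appears to be: habitat is not swamp.
(habitat=swamp, class=mammal, legs=6, diet=herbivore) — habitat is swamp, hence Group B. (habitat=forest, class=reptile, legs=5, diet=carnivore) — habitat is forest, hence Group A. (habitat=swamp, class=reptile, legs=3, diet=omnivore) — habitat is swamp, hence Group B. (habitat=swamp, class=insect, legs=6, diet=herbivore) — habitat is swamp, hence Group B. (habitat=swamp, class=fish, legs=3, diet=omnivore) — habitat is swamp, hence Group B.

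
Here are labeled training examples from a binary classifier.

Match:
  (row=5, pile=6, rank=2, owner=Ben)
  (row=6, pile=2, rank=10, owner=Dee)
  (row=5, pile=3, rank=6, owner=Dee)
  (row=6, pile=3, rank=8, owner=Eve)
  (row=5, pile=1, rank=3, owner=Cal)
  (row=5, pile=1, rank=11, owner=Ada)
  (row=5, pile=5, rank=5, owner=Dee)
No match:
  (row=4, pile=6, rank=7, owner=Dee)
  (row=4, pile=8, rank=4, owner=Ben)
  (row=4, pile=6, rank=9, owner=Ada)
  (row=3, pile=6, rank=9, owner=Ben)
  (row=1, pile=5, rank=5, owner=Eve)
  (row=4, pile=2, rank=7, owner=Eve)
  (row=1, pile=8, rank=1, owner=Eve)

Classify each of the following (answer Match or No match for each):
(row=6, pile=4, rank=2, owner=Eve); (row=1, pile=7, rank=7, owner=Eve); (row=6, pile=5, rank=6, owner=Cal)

Match, No match, Match

Every 'Match' example satisfies: row ≥ 5. None of the 'No match' examples do.
(row=6, pile=4, rank=2, owner=Eve): row = 6 — satisfies this, so Match.
(row=1, pile=7, rank=7, owner=Eve): row = 1 — doesn't qualify, so No match.
(row=6, pile=5, rank=6, owner=Cal): row = 6 — satisfies this, so Match.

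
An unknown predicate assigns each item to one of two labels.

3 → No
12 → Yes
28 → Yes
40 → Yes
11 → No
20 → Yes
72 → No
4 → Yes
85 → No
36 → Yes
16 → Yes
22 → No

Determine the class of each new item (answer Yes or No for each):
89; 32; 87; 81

The classifier is using: multiple of 4 AND at most 40.
89 — 89 = 4·22 + 1, 89 > 40, hence No.
32 — 32 = 4·8, 32 ≤ 40, hence Yes.
87 — 87 = 4·21 + 3, 87 > 40, hence No.
81 — 81 = 4·20 + 1, 81 > 40, hence No.

No, Yes, No, No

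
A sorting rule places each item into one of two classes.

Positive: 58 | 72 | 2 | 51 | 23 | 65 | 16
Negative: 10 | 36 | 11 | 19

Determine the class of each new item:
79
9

Positive, Positive

A rule that fits every label: ≡ 2 (mod 7) — true of each 'Positive' example, false of each 'Negative' one.
79 → 79 mod 7 = 2 → Positive.
9 → 9 mod 7 = 2 → Positive.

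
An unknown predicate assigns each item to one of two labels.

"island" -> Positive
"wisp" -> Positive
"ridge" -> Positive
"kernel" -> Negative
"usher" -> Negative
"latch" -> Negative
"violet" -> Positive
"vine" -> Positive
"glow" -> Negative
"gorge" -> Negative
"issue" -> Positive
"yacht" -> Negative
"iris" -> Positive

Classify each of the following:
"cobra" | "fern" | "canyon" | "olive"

The simplest hypothesis consistent with all the labels is: contains 'i'.
"cobra": no 'i' — does not satisfy this, so Negative.
"fern": no 'i' — does not satisfy this, so Negative.
"canyon": no 'i' — does not satisfy this, so Negative.
"olive": has 'i' — fits, so Positive.

Negative, Negative, Negative, Positive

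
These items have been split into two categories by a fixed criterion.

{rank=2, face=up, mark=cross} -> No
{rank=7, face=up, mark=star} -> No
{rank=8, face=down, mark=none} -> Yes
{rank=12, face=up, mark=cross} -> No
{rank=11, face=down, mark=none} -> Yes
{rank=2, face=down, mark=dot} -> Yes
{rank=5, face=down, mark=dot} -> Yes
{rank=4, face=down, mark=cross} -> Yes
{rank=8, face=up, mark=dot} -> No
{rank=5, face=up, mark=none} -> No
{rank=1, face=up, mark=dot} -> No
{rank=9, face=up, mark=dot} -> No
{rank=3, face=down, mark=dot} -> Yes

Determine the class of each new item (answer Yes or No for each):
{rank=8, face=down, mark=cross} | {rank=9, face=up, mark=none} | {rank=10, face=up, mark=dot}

'Yes' ⟺ face is down.

Yes, No, No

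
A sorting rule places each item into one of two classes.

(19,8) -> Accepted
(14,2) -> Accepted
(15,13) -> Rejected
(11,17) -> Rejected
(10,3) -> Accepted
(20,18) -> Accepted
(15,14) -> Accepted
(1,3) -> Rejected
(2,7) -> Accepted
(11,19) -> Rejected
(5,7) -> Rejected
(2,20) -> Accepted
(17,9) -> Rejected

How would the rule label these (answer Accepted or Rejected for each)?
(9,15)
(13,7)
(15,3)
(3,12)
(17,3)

Rejected, Rejected, Rejected, Accepted, Rejected

The distinguishing property — product is even — holds for all the 'Accepted' cases and none of the 'Rejected' cases.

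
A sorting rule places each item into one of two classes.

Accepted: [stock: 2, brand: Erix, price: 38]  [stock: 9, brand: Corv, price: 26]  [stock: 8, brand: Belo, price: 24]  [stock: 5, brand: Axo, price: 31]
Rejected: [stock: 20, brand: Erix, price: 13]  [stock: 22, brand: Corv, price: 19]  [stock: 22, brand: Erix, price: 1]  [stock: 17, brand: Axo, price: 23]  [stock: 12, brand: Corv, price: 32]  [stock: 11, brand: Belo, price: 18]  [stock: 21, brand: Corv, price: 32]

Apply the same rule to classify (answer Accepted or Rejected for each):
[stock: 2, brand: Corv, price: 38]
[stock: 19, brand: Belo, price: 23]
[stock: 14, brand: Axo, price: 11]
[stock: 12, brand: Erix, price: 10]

Every 'Accepted' example satisfies: stock ≤ 9. None of the 'Rejected' examples do.
[stock: 2, brand: Corv, price: 38]: stock = 2, satisfies this → Accepted. [stock: 19, brand: Belo, price: 23]: stock = 19, does not satisfy this → Rejected. [stock: 14, brand: Axo, price: 11]: stock = 14, does not satisfy this → Rejected. [stock: 12, brand: Erix, price: 10]: stock = 12, does not satisfy this → Rejected.

Accepted, Rejected, Rejected, Rejected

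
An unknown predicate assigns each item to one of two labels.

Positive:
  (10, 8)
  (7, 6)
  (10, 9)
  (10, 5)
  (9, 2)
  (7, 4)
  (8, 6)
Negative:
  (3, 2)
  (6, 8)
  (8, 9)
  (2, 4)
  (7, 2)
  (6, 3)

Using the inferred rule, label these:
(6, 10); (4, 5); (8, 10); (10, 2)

The classifier is using: first > second AND sum ≥ 11.
(6, 10) → 6 < 10, 6+10 = 16 → Negative.
(4, 5) → 4 < 5, 4+5 = 9 → Negative.
(8, 10) → 8 < 10, 8+10 = 18 → Negative.
(10, 2) → 10 > 2, 10+2 = 12 → Positive.

Negative, Negative, Negative, Positive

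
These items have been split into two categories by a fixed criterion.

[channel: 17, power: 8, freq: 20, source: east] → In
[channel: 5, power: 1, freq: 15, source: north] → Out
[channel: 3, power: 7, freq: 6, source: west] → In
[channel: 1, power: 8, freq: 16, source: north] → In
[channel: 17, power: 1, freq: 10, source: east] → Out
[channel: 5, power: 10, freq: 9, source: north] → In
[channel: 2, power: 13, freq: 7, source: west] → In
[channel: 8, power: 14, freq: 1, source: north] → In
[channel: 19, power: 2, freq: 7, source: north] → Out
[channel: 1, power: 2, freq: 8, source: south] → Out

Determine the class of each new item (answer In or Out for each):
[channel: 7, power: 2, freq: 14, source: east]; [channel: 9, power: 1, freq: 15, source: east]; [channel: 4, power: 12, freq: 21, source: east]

The pattern is that an item is 'In' exactly when: power ≥ 7.

Out, Out, In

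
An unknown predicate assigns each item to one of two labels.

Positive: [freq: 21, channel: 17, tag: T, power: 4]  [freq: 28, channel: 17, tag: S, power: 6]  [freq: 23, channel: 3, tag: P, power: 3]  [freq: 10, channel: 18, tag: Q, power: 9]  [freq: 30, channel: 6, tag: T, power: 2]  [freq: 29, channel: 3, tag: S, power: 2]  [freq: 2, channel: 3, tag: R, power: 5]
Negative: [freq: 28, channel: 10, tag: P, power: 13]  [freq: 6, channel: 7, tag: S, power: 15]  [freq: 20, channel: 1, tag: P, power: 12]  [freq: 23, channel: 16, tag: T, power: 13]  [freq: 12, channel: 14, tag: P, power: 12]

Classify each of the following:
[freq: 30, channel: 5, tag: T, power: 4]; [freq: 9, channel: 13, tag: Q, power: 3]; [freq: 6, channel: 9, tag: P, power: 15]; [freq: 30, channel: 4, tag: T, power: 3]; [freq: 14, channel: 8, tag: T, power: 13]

Positive, Positive, Negative, Positive, Negative

A rule that fits every label: power ≤ 9 — true of each 'Positive' example, false of each 'Negative' one.
[freq: 30, channel: 5, tag: T, power: 4] — power = 4, hence Positive.
[freq: 9, channel: 13, tag: Q, power: 3] — power = 3, hence Positive.
[freq: 6, channel: 9, tag: P, power: 15] — power = 15, hence Negative.
[freq: 30, channel: 4, tag: T, power: 3] — power = 3, hence Positive.
[freq: 14, channel: 8, tag: T, power: 13] — power = 13, hence Negative.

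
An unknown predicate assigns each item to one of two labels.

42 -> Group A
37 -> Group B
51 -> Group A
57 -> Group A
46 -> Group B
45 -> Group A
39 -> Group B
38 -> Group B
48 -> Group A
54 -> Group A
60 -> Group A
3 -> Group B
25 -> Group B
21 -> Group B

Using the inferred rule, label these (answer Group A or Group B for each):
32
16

Rule: multiple of 3 AND at least 42. This holds for each 'Group A' example and fails for each 'Group B' one.
32: 32 = 3·10 + 2, 32 < 42, fails the rule → Group B. 16: 16 = 3·5 + 1, 16 < 42, fails the rule → Group B.

Group B, Group B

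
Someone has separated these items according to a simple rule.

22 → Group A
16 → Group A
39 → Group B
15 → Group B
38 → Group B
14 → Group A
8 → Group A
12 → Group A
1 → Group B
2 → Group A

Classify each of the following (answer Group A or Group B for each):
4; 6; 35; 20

Group A, Group A, Group B, Group A

The distinguishing property — even AND at most 22 — holds for all the 'Group A' cases and none of the 'Group B' cases.
Group A: 4, since 4 is even, 4 ≤ 22. Group A: 6, since 6 is even, 6 ≤ 22. Group B: 35, since 35 is odd, 35 > 22. Group A: 20, since 20 is even, 20 ≤ 22.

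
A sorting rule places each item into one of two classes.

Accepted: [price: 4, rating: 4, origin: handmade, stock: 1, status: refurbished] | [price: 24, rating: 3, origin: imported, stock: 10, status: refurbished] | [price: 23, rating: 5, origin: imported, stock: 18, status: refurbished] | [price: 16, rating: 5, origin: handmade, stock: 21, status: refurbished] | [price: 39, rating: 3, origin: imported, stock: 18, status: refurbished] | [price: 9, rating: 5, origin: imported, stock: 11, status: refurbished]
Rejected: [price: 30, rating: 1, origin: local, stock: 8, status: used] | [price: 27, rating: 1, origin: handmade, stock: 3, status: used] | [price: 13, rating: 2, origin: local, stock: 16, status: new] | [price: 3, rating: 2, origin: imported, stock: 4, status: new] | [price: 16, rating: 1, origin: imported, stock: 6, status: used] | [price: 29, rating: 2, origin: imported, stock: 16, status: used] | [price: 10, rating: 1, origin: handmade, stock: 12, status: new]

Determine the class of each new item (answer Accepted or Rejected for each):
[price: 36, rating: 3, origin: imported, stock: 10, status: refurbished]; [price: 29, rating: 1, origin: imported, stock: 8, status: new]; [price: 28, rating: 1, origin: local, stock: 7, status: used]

The pattern is that an item is 'Accepted' exactly when: status is refurbished.
[price: 36, rating: 3, origin: imported, stock: 10, status: refurbished] → status is refurbished → Accepted. [price: 29, rating: 1, origin: imported, stock: 8, status: new] → status is new → Rejected. [price: 28, rating: 1, origin: local, stock: 7, status: used] → status is used → Rejected.

Accepted, Rejected, Rejected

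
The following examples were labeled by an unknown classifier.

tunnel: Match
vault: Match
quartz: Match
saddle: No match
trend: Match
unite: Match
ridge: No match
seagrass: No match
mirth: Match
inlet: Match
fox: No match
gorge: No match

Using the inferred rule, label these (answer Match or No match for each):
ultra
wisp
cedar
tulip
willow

A rule that fits every label: contains 't' — true of each 'Match' example, false of each 'No match' one.
Match: ultra, since has 't'.
No match: wisp, since no 't'.
No match: cedar, since no 't'.
Match: tulip, since has 't'.
No match: willow, since no 't'.

Match, No match, No match, Match, No match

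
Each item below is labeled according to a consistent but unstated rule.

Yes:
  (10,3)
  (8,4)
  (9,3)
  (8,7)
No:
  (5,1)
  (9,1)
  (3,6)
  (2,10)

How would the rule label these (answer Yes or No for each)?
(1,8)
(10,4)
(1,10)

No, Yes, No

Every 'Yes' example satisfies: first > second AND sum ≥ 12. None of the 'No' examples do.
(1,8): 1 < 8, 1+8 = 9 — fails the rule, so No.
(10,4): 10 > 4, 10+4 = 14 — matches, so Yes.
(1,10): 1 < 10, 1+10 = 11 — fails the rule, so No.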